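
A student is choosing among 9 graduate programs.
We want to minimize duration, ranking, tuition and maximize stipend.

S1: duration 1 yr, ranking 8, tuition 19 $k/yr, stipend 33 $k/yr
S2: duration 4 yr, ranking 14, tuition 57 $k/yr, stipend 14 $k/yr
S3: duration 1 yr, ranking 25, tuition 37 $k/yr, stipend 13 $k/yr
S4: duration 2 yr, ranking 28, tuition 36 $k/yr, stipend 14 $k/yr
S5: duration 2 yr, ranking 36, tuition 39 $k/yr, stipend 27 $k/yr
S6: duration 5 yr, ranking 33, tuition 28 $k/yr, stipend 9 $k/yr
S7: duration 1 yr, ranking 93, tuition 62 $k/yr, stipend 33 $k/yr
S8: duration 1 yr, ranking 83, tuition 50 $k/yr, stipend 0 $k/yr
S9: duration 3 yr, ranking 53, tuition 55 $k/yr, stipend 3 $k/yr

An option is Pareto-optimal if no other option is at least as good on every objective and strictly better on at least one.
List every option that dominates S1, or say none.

S2: worse on duration (4 vs 1).
S3: worse on ranking (25 vs 8).
S4: worse on duration (2 vs 1).
S5: worse on duration (2 vs 1).
S6: worse on duration (5 vs 1).
S7: worse on ranking (93 vs 8).
S8: worse on ranking (83 vs 8).
S9: worse on duration (3 vs 1).
No option dominates S1.

none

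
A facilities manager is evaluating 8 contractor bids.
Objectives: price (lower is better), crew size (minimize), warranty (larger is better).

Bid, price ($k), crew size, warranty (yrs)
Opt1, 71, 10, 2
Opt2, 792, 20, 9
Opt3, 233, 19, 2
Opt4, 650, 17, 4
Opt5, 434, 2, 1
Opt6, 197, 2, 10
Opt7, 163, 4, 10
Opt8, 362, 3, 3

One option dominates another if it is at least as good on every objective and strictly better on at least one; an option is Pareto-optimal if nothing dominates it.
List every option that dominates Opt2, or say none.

Opt6, Opt7

Opt6: price 197≤792, crew size 2≤20, warranty 10≥9 — dominates Opt2.
Opt7: price 163≤792, crew size 4≤20, warranty 10≥9 — dominates Opt2.
Others (Opt1, Opt3, Opt4, Opt5, Opt8) are each worse than Opt2 on at least one objective.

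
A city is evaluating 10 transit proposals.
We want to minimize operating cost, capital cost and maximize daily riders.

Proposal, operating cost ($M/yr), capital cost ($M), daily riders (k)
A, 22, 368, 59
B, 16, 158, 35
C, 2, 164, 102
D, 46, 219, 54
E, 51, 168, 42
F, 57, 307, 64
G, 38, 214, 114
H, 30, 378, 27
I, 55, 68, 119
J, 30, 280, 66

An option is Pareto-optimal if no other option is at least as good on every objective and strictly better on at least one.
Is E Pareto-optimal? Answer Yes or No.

No

C vs E: operating cost 2≤51, capital cost 164≤168, daily riders 102≥42 — C is at least as good on every objective and strictly better on at least one, so C dominates E.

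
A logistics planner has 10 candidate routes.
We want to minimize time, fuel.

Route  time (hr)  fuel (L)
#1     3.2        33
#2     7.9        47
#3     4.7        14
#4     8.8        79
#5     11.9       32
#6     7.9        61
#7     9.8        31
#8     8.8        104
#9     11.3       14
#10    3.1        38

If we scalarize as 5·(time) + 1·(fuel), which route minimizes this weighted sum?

#1: 5·3.2 + 1·33 = 49.0
#2: 5·7.9 + 1·47 = 86.5
#3: 5·4.7 + 1·14 = 37.5
#4: 5·8.8 + 1·79 = 123.0
#5: 5·11.9 + 1·32 = 91.5
#6: 5·7.9 + 1·61 = 100.5
#7: 5·9.8 + 1·31 = 80.0
#8: 5·8.8 + 1·104 = 148.0
#9: 5·11.3 + 1·14 = 70.5
#10: 5·3.1 + 1·38 = 53.5
Lowest: #3 at 37.5.

#3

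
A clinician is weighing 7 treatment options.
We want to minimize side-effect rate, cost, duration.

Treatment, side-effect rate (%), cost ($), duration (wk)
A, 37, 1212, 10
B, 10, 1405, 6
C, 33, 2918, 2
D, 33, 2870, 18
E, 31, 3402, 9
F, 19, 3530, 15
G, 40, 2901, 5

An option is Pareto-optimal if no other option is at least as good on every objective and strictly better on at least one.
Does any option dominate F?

B vs F: side-effect rate 10≤19, cost 1405≤3530, duration 6≤15 — B is at least as good on every objective and strictly better on at least one, so B dominates F.

Yes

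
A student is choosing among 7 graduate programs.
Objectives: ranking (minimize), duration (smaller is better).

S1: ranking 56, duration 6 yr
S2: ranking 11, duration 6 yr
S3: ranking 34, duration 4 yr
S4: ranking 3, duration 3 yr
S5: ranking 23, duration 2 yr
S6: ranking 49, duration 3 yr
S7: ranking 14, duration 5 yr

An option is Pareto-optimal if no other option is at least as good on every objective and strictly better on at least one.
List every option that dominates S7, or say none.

S4: ranking 3≤14, duration 3≤5 — dominates S7.
Others (S1, S2, S3, S5, S6) are each worse than S7 on at least one objective.

S4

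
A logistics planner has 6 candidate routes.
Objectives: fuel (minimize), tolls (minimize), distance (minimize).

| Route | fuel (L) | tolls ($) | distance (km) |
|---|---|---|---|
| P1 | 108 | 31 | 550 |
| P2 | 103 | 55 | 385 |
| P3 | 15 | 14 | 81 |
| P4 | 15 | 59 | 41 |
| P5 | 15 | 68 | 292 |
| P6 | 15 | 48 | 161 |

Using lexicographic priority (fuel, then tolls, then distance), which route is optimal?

First minimize fuel: best is 15, kept {P3, P4, P5, P6}.
Then minimize tolls: best is 14, kept {P3}.

P3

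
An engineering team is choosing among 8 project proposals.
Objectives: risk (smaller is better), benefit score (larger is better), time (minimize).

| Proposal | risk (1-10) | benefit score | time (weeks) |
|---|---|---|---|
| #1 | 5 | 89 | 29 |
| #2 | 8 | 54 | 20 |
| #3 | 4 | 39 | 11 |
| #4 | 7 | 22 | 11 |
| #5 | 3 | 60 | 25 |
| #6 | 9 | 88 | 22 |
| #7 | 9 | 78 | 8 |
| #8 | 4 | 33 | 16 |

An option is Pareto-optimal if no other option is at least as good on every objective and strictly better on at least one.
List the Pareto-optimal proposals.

#1: not dominated (best benefit score).
#2: not dominated.
#3: not dominated.
#4: dominated by #3 (risk 4≤7, benefit score 39≥22, time 11≤11).
#5: not dominated (best risk).
#6: not dominated.
#7: not dominated (best time).
#8: dominated by #3 (risk 4≤4, benefit score 39≥33, time 11≤16).

#1, #2, #3, #5, #6, #7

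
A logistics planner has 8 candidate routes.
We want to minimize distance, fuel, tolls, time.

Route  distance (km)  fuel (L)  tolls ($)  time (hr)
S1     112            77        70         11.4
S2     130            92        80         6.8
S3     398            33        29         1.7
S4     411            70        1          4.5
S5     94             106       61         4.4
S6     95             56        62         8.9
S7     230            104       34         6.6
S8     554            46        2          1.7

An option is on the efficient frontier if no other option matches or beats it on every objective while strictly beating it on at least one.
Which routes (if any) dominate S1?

S6

S6: distance 95≤112, fuel 56≤77, tolls 62≤70, time 8.9≤11.4 — dominates S1.
Others (S2, S3, S4, S5, S7, S8) are each worse than S1 on at least one objective.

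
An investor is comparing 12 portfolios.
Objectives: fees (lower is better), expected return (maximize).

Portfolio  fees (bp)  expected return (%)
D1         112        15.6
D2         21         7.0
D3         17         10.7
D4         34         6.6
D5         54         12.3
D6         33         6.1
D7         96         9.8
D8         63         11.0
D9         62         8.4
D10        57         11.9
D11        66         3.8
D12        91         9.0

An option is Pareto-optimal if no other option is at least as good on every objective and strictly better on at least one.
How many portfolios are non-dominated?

3

D1: not dominated (best expected return).
D2: dominated by D3 (fees 17≤21, expected return 10.7≥7.0).
D3: not dominated (best fees).
D4: dominated by D2 (fees 21≤34, expected return 7.0≥6.6).
D5: not dominated.
D6: dominated by D2 (fees 21≤33, expected return 7.0≥6.1).
D7: dominated by D3 (fees 17≤96, expected return 10.7≥9.8).
D8: dominated by D5 (fees 54≤63, expected return 12.3≥11.0).
D9: dominated by D3 (fees 17≤62, expected return 10.7≥8.4).
D10: dominated by D5 (fees 54≤57, expected return 12.3≥11.9).
D11: dominated by D2 (fees 21≤66, expected return 7.0≥3.8).
D12: dominated by D3 (fees 17≤91, expected return 10.7≥9.0).
Pareto-optimal: D1, D3, D5 → 3.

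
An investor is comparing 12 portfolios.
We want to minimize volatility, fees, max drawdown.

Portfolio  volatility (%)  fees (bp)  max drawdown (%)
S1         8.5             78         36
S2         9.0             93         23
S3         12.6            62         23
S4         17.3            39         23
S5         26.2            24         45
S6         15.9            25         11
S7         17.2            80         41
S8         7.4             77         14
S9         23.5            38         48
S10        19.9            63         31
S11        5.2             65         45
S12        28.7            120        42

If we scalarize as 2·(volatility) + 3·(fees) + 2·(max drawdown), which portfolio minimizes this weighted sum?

S6

S1: 2·8.5 + 3·78 + 2·36 = 323.0
S2: 2·9.0 + 3·93 + 2·23 = 343.0
S3: 2·12.6 + 3·62 + 2·23 = 257.2
S4: 2·17.3 + 3·39 + 2·23 = 197.6
S5: 2·26.2 + 3·24 + 2·45 = 214.4
S6: 2·15.9 + 3·25 + 2·11 = 128.8
S7: 2·17.2 + 3·80 + 2·41 = 356.4
S8: 2·7.4 + 3·77 + 2·14 = 273.8
S9: 2·23.5 + 3·38 + 2·48 = 257.0
S10: 2·19.9 + 3·63 + 2·31 = 290.8
S11: 2·5.2 + 3·65 + 2·45 = 295.4
S12: 2·28.7 + 3·120 + 2·42 = 501.4
Lowest: S6 at 128.8.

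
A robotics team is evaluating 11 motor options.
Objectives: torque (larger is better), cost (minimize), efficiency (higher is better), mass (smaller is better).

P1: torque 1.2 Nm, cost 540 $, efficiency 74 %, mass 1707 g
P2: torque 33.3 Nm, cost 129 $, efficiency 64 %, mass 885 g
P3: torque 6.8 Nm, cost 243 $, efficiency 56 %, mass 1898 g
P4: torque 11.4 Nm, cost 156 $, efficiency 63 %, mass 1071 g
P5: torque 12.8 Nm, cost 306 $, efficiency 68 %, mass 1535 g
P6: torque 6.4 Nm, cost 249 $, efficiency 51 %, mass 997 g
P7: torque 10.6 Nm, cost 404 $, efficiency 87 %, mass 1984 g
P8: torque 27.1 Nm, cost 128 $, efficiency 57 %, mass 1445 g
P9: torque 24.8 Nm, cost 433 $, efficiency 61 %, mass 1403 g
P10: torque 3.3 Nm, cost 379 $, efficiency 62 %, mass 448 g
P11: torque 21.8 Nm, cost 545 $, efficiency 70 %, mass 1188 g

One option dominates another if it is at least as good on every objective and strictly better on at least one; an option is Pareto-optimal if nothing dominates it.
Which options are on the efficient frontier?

P1, P2, P5, P7, P8, P10, P11

P1: not dominated.
P2: not dominated (best torque).
P3: dominated by P2 (torque 33.3≥6.8, cost 129≤243, efficiency 64≥56, mass 885≤1898).
P4: dominated by P2 (torque 33.3≥11.4, cost 129≤156, efficiency 64≥63, mass 885≤1071).
P5: not dominated.
P6: dominated by P2 (torque 33.3≥6.4, cost 129≤249, efficiency 64≥51, mass 885≤997).
P7: not dominated (best efficiency).
P8: not dominated (best cost).
P9: dominated by P2 (torque 33.3≥24.8, cost 129≤433, efficiency 64≥61, mass 885≤1403).
P10: not dominated (best mass).
P11: not dominated.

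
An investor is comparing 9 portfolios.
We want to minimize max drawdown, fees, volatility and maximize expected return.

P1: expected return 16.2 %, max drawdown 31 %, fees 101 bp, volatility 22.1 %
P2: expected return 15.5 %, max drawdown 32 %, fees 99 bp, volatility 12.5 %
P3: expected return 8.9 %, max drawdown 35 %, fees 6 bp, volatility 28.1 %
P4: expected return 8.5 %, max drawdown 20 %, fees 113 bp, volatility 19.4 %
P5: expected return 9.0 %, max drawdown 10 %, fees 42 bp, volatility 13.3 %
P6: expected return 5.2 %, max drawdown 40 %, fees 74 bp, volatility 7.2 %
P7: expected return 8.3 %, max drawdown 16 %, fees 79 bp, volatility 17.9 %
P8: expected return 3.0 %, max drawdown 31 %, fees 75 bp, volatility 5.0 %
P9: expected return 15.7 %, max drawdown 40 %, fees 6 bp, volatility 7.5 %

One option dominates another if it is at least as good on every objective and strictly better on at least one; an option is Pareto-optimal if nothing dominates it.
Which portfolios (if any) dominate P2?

none

P1: worse on fees (101 vs 99).
P3: worse on expected return (8.9 vs 15.5).
P4: worse on expected return (8.5 vs 15.5).
P5: worse on expected return (9.0 vs 15.5).
P6: worse on expected return (5.2 vs 15.5).
P7: worse on expected return (8.3 vs 15.5).
P8: worse on expected return (3.0 vs 15.5).
P9: worse on max drawdown (40 vs 32).
No option dominates P2.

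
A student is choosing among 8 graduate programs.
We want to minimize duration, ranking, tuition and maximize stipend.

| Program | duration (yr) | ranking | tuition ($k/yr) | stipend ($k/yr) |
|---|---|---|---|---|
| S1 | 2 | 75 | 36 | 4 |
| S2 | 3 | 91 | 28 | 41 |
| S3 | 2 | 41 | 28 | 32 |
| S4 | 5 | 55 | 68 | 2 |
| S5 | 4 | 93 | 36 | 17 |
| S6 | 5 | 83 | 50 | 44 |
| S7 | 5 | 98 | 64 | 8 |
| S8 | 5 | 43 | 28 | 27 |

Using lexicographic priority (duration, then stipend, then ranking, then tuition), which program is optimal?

S3

First minimize duration: best is 2, kept {S1, S3}.
Then maximize stipend: best is 32, kept {S3}.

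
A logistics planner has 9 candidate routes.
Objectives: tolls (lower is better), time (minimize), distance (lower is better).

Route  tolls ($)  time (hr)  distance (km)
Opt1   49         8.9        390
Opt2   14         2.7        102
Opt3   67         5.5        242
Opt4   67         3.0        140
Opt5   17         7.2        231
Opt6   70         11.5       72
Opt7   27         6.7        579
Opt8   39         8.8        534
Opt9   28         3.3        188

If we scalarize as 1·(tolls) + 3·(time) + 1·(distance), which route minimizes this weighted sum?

Opt1: 1·49 + 3·8.9 + 1·390 = 465.7
Opt2: 1·14 + 3·2.7 + 1·102 = 124.1
Opt3: 1·67 + 3·5.5 + 1·242 = 325.5
Opt4: 1·67 + 3·3.0 + 1·140 = 216.0
Opt5: 1·17 + 3·7.2 + 1·231 = 269.6
Opt6: 1·70 + 3·11.5 + 1·72 = 176.5
Opt7: 1·27 + 3·6.7 + 1·579 = 626.1
Opt8: 1·39 + 3·8.8 + 1·534 = 599.4
Opt9: 1·28 + 3·3.3 + 1·188 = 225.9
Lowest: Opt2 at 124.1.

Opt2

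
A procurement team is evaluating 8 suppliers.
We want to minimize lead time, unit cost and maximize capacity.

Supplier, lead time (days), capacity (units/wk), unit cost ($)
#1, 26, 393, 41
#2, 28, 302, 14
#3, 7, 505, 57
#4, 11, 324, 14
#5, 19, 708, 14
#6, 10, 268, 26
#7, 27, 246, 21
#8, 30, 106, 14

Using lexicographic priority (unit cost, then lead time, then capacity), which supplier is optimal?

#4

First minimize unit cost: best is 14, kept {#2, #4, #5, #8}.
Then minimize lead time: best is 11, kept {#4}.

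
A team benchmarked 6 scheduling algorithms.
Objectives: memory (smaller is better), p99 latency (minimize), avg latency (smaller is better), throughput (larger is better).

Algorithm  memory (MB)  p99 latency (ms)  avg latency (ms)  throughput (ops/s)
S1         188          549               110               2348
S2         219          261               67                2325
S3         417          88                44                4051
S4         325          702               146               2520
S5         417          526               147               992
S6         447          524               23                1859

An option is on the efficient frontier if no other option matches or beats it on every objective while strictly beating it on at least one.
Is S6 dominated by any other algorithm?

S1: worse on p99 latency (549 vs 524).
S2: worse on avg latency (67 vs 23).
S3: worse on avg latency (44 vs 23).
S4: worse on p99 latency (702 vs 524).
S5: worse on p99 latency (526 vs 524).
No option is at least as good as S6 on every objective and strictly better on one.

No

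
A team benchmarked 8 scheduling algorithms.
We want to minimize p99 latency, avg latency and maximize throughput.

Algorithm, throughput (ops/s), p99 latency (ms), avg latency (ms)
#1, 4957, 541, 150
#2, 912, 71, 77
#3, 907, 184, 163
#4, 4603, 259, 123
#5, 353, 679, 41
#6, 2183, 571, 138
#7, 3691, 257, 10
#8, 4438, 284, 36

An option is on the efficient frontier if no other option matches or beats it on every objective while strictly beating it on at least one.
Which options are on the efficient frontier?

#1: not dominated (best throughput).
#2: not dominated (best p99 latency).
#3: dominated by #2 (throughput 912≥907, p99 latency 71≤184, avg latency 77≤163).
#4: not dominated.
#5: dominated by #7 (throughput 3691≥353, p99 latency 257≤679, avg latency 10≤41).
#6: dominated by #4 (throughput 4603≥2183, p99 latency 259≤571, avg latency 123≤138).
#7: not dominated (best avg latency).
#8: not dominated.

#1, #2, #4, #7, #8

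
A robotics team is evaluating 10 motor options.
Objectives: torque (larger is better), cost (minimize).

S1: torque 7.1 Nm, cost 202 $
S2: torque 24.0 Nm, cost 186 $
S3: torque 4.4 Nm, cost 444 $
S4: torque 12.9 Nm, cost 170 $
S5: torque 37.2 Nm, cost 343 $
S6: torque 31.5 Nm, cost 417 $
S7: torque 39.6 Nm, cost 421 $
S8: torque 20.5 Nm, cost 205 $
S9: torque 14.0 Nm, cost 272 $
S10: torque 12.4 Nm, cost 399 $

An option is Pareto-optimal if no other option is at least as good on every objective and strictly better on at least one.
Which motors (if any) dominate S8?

S2: torque 24.0≥20.5, cost 186≤205 — dominates S8.
Others (S1, S3, S4, S5, S6, S7, S9, S10) are each worse than S8 on at least one objective.

S2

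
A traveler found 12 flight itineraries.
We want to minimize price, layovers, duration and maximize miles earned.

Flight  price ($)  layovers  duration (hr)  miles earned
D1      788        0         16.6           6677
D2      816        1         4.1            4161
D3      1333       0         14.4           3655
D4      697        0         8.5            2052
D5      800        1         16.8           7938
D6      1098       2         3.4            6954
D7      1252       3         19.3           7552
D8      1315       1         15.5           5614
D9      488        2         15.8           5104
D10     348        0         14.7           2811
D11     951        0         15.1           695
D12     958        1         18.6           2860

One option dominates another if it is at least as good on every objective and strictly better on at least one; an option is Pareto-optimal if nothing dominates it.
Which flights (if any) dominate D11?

D4: price 697≤951, layovers 0≤0, duration 8.5≤15.1, miles earned 2052≥695 — dominates D11.
D10: price 348≤951, layovers 0≤0, duration 14.7≤15.1, miles earned 2811≥695 — dominates D11.
Others (D1, D2, D3, D5, D6, D7, D8, D9, D12) are each worse than D11 on at least one objective.

D4, D10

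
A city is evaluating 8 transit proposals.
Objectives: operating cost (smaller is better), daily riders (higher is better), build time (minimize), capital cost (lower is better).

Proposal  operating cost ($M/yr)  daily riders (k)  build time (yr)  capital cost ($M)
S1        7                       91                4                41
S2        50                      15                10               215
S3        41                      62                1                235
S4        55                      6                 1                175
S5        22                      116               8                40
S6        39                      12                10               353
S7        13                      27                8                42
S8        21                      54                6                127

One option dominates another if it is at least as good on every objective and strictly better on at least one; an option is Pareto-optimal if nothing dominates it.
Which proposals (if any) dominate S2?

S1, S5, S7, S8

S1: operating cost 7≤50, daily riders 91≥15, build time 4≤10, capital cost 41≤215 — dominates S2.
S5: operating cost 22≤50, daily riders 116≥15, build time 8≤10, capital cost 40≤215 — dominates S2.
S7: operating cost 13≤50, daily riders 27≥15, build time 8≤10, capital cost 42≤215 — dominates S2.
S8: operating cost 21≤50, daily riders 54≥15, build time 6≤10, capital cost 127≤215 — dominates S2.
Others (S3, S4, S6) are each worse than S2 on at least one objective.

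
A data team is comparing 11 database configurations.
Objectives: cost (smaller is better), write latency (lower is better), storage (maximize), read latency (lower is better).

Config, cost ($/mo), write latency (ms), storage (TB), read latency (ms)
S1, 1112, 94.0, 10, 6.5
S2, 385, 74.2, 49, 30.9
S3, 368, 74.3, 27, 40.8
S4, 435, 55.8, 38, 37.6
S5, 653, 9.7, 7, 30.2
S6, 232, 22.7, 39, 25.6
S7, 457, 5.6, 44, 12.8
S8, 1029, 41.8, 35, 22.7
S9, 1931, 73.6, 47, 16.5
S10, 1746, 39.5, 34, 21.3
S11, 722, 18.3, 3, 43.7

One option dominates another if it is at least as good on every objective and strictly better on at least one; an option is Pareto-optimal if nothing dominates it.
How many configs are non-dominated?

S1: not dominated (best read latency).
S2: not dominated (best storage).
S3: dominated by S6 (cost 232≤368, write latency 22.7≤74.3, storage 39≥27, read latency 25.6≤40.8).
S4: dominated by S6 (cost 232≤435, write latency 22.7≤55.8, storage 39≥38, read latency 25.6≤37.6).
S5: dominated by S7 (cost 457≤653, write latency 5.6≤9.7, storage 44≥7, read latency 12.8≤30.2).
S6: not dominated (best cost).
S7: not dominated (best write latency).
S8: dominated by S7 (cost 457≤1029, write latency 5.6≤41.8, storage 44≥35, read latency 12.8≤22.7).
S9: not dominated.
S10: dominated by S7 (cost 457≤1746, write latency 5.6≤39.5, storage 44≥34, read latency 12.8≤21.3).
S11: dominated by S5 (cost 653≤722, write latency 9.7≤18.3, storage 7≥3, read latency 30.2≤43.7).
Pareto-optimal: S1, S2, S6, S7, S9 → 5.

5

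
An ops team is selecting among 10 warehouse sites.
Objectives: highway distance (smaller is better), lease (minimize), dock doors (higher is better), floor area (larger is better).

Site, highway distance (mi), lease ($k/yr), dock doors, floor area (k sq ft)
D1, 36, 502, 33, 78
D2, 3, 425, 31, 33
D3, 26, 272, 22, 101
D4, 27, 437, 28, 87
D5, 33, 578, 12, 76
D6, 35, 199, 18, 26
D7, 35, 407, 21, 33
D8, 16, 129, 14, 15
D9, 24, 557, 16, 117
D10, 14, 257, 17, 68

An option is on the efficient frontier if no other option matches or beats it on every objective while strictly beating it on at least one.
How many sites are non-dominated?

8

D1: not dominated (best dock doors).
D2: not dominated (best highway distance).
D3: not dominated.
D4: not dominated.
D5: dominated by D3 (highway distance 26≤33, lease 272≤578, dock doors 22≥12, floor area 101≥76).
D6: not dominated.
D7: dominated by D3 (highway distance 26≤35, lease 272≤407, dock doors 22≥21, floor area 101≥33).
D8: not dominated (best lease).
D9: not dominated (best floor area).
D10: not dominated.
Pareto-optimal: D1, D2, D3, D4, D6, D8, D9, D10 → 8.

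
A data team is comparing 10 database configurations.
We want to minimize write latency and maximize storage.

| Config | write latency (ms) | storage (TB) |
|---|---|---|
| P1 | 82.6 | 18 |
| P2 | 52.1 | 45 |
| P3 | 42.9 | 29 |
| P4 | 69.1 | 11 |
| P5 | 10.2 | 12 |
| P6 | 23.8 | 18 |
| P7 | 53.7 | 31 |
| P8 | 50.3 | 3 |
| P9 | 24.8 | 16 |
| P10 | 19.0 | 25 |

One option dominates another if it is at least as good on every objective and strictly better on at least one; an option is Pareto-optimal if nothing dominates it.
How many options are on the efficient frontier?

P1: dominated by P2 (write latency 52.1≤82.6, storage 45≥18).
P2: not dominated (best storage).
P3: not dominated.
P4: dominated by P2 (write latency 52.1≤69.1, storage 45≥11).
P5: not dominated (best write latency).
P6: dominated by P10 (write latency 19.0≤23.8, storage 25≥18).
P7: dominated by P2 (write latency 52.1≤53.7, storage 45≥31).
P8: dominated by P3 (write latency 42.9≤50.3, storage 29≥3).
P9: dominated by P6 (write latency 23.8≤24.8, storage 18≥16).
P10: not dominated.
Pareto-optimal: P2, P3, P5, P10 → 4.

4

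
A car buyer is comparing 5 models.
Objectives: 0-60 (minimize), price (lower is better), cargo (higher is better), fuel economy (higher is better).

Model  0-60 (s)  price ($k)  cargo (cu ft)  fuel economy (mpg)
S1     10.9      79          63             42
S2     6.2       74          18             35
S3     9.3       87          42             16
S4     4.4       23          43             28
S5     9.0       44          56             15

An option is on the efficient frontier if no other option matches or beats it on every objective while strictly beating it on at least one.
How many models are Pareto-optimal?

S1: not dominated (best cargo).
S2: not dominated.
S3: dominated by S4 (0-60 4.4≤9.3, price 23≤87, cargo 43≥42, fuel economy 28≥16).
S4: not dominated (best 0-60).
S5: not dominated.
Pareto-optimal: S1, S2, S4, S5 → 4.

4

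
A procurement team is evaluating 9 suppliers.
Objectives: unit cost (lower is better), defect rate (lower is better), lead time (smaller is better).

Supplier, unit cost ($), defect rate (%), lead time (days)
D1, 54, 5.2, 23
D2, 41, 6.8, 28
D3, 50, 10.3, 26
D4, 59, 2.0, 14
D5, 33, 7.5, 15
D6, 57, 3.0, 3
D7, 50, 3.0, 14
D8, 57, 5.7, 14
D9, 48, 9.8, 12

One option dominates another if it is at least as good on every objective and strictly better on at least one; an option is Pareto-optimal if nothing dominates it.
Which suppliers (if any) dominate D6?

D1: worse on defect rate (5.2 vs 3.0).
D2: worse on defect rate (6.8 vs 3.0).
D3: worse on defect rate (10.3 vs 3.0).
D4: worse on unit cost (59 vs 57).
D5: worse on defect rate (7.5 vs 3.0).
D7: worse on lead time (14 vs 3).
D8: worse on defect rate (5.7 vs 3.0).
D9: worse on defect rate (9.8 vs 3.0).
No option dominates D6.

none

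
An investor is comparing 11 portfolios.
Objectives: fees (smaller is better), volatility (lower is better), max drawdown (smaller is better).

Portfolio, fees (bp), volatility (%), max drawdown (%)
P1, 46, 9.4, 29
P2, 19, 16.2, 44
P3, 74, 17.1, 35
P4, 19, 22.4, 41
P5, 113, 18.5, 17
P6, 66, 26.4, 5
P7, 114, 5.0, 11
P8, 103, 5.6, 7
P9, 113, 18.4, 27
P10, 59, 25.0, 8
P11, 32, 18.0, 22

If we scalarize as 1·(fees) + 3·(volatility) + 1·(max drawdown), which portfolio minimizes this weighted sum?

P1

P1: 1·46 + 3·9.4 + 1·29 = 103.2
P2: 1·19 + 3·16.2 + 1·44 = 111.6
P3: 1·74 + 3·17.1 + 1·35 = 160.3
P4: 1·19 + 3·22.4 + 1·41 = 127.2
P5: 1·113 + 3·18.5 + 1·17 = 185.5
P6: 1·66 + 3·26.4 + 1·5 = 150.2
P7: 1·114 + 3·5.0 + 1·11 = 140.0
P8: 1·103 + 3·5.6 + 1·7 = 126.8
P9: 1·113 + 3·18.4 + 1·27 = 195.2
P10: 1·59 + 3·25.0 + 1·8 = 142.0
P11: 1·32 + 3·18.0 + 1·22 = 108.0
Lowest: P1 at 103.2.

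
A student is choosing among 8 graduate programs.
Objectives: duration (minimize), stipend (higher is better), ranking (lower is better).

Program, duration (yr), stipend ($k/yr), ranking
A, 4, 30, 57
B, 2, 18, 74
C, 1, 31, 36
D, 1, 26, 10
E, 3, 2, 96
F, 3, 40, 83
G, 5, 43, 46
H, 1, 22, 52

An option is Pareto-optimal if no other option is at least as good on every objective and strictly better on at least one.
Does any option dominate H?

Yes

C vs H: duration 1≤1, stipend 31≥22, ranking 36≤52 — C is at least as good on every objective and strictly better on at least one, so C dominates H.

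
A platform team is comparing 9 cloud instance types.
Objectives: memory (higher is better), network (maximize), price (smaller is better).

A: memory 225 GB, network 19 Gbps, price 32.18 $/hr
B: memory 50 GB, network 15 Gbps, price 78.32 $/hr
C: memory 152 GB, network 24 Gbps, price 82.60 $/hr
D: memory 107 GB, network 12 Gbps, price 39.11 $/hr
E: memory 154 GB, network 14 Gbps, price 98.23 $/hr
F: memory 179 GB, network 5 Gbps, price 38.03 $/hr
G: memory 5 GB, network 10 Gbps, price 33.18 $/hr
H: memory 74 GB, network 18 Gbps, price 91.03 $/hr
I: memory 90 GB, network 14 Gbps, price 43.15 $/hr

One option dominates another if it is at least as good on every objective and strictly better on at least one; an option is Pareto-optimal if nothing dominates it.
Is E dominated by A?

A vs E: memory 225≥154, network 19≥14, price 32.18≤98.23 — A is at least as good on every objective with at least one strict improvement.

Yes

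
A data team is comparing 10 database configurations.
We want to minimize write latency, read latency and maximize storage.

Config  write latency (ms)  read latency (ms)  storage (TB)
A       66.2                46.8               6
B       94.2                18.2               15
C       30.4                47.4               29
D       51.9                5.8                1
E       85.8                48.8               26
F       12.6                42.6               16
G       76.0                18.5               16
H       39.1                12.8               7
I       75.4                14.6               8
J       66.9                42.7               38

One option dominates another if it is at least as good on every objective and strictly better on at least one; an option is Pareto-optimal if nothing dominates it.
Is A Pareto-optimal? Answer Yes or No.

No

F vs A: write latency 12.6≤66.2, read latency 42.6≤46.8, storage 16≥6 — F is at least as good on every objective and strictly better on at least one, so F dominates A.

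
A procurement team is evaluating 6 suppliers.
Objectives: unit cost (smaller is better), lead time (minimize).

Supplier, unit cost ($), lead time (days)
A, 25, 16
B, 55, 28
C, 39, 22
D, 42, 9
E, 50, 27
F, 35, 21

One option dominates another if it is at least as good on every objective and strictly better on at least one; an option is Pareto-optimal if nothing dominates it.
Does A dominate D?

A vs D: A is worse on lead time (16 vs 9), so it does not dominate D.

No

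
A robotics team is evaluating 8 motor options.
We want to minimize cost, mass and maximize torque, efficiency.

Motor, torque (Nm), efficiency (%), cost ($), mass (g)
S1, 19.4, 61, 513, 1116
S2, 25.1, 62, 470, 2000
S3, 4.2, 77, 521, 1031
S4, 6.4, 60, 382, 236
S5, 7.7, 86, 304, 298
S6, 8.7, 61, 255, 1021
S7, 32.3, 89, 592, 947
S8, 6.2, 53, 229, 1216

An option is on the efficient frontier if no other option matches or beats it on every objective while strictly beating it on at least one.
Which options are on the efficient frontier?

S1, S2, S4, S5, S6, S7, S8

S1: not dominated.
S2: not dominated.
S3: dominated by S5 (torque 7.7≥4.2, efficiency 86≥77, cost 304≤521, mass 298≤1031).
S4: not dominated (best mass).
S5: not dominated.
S6: not dominated.
S7: not dominated (best torque).
S8: not dominated (best cost).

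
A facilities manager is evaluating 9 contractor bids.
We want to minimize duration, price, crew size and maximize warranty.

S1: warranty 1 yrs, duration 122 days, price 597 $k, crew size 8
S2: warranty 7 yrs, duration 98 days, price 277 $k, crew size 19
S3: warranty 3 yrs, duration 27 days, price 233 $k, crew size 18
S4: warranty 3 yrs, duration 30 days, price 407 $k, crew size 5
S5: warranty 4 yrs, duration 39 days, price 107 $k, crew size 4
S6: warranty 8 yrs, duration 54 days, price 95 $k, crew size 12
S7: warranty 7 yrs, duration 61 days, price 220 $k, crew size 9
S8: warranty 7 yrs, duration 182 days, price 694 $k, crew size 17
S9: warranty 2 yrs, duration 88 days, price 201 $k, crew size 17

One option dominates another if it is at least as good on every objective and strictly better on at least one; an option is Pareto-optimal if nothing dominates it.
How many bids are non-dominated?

5

S1: dominated by S4 (warranty 3≥1, duration 30≤122, price 407≤597, crew size 5≤8).
S2: dominated by S6 (warranty 8≥7, duration 54≤98, price 95≤277, crew size 12≤19).
S3: not dominated (best duration).
S4: not dominated.
S5: not dominated (best crew size).
S6: not dominated (best warranty).
S7: not dominated.
S8: dominated by S6 (warranty 8≥7, duration 54≤182, price 95≤694, crew size 12≤17).
S9: dominated by S5 (warranty 4≥2, duration 39≤88, price 107≤201, crew size 4≤17).
Pareto-optimal: S3, S4, S5, S6, S7 → 5.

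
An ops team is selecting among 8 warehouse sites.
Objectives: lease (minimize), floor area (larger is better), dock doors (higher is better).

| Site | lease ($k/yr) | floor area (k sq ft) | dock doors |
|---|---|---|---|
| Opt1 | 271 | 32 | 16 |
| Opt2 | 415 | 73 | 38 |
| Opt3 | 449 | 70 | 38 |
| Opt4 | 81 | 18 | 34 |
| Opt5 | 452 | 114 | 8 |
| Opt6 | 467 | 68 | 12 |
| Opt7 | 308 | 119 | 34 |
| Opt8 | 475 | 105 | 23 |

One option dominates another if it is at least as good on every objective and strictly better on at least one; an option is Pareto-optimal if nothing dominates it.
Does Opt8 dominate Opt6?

Opt8 vs Opt6: Opt8 is worse on lease (475 vs 467), so it does not dominate Opt6.

No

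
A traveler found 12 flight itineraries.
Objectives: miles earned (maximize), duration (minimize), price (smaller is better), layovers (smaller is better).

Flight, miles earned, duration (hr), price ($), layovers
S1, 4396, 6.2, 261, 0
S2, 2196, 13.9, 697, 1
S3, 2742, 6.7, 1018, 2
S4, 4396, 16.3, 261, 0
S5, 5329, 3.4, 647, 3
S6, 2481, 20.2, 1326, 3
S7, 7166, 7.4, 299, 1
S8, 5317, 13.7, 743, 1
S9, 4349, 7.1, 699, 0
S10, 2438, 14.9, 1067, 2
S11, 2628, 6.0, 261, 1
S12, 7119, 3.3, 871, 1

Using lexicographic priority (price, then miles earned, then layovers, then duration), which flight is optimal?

S1

First minimize price: best is 261, kept {S1, S4, S11}.
Then maximize miles earned: best is 4396, kept {S1, S4}.
Then minimize layovers: best is 0, kept {S1, S4}.
Then minimize duration: best is 6.2, kept {S1}.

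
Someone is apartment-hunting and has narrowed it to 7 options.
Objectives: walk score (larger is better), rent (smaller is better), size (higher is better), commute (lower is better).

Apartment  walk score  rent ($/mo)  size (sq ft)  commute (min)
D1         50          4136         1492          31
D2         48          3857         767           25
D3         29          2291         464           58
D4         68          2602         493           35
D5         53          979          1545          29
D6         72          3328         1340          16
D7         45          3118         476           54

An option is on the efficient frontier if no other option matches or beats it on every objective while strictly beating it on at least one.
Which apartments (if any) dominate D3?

D5

D5: walk score 53≥29, rent 979≤2291, size 1545≥464, commute 29≤58 — dominates D3.
Others (D1, D2, D4, D6, D7) are each worse than D3 on at least one objective.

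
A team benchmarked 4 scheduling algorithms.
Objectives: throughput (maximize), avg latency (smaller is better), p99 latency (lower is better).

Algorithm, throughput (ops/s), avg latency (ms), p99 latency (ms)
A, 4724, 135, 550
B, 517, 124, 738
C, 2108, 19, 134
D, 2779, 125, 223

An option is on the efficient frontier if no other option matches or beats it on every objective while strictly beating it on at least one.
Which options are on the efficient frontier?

A, C, D

A: not dominated (best throughput).
B: dominated by C (throughput 2108≥517, avg latency 19≤124, p99 latency 134≤738).
C: not dominated (best avg latency).
D: not dominated.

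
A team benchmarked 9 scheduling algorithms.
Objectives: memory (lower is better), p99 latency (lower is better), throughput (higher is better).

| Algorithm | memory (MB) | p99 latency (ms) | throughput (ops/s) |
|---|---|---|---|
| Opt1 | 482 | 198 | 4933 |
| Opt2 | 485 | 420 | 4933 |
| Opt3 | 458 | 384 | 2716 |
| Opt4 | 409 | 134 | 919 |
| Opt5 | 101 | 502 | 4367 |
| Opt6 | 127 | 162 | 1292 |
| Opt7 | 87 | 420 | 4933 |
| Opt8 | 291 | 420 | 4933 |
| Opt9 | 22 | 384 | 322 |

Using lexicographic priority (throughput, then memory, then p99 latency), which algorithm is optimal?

Opt7

First maximize throughput: best is 4933, kept {Opt1, Opt2, Opt7, Opt8}.
Then minimize memory: best is 87, kept {Opt7}.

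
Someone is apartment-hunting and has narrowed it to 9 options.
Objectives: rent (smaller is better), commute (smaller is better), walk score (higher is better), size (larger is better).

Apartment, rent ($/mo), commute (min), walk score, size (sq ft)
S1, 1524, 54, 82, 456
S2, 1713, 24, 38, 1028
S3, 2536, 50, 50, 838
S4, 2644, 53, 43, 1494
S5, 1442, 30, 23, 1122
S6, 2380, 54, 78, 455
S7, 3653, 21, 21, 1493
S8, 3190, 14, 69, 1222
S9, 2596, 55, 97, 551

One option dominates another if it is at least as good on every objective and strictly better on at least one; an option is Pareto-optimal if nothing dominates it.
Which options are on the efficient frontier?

S1: not dominated.
S2: not dominated.
S3: not dominated.
S4: not dominated (best size).
S5: not dominated (best rent).
S6: dominated by S1 (rent 1524≤2380, commute 54≤54, walk score 82≥78, size 456≥455).
S7: not dominated.
S8: not dominated (best commute).
S9: not dominated (best walk score).

S1, S2, S3, S4, S5, S7, S8, S9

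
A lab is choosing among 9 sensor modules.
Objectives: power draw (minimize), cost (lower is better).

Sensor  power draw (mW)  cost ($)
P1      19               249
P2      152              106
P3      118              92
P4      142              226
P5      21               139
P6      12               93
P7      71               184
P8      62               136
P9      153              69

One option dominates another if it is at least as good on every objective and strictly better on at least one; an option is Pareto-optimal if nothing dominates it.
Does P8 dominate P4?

P8 vs P4: power draw 62≤142, cost 136≤226 — P8 is at least as good on every objective with at least one strict improvement.

Yes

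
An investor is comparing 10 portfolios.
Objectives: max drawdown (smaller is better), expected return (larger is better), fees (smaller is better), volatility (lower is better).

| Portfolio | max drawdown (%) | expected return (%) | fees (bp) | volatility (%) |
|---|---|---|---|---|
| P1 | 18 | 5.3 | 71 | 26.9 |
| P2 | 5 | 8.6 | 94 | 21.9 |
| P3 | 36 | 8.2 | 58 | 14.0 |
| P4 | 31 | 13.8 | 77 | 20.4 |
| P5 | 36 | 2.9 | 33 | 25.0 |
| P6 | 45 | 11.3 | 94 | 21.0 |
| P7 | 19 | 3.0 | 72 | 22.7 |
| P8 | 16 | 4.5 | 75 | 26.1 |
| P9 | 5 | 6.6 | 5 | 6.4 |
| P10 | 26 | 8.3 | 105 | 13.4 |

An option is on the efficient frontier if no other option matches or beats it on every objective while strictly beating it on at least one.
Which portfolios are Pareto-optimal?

P1: dominated by P9 (max drawdown 5≤18, expected return 6.6≥5.3, fees 5≤71, volatility 6.4≤26.9).
P2: not dominated.
P3: not dominated.
P4: not dominated (best expected return).
P5: dominated by P9 (max drawdown 5≤36, expected return 6.6≥2.9, fees 5≤33, volatility 6.4≤25.0).
P6: dominated by P4 (max drawdown 31≤45, expected return 13.8≥11.3, fees 77≤94, volatility 20.4≤21.0).
P7: dominated by P9 (max drawdown 5≤19, expected return 6.6≥3.0, fees 5≤72, volatility 6.4≤22.7).
P8: dominated by P9 (max drawdown 5≤16, expected return 6.6≥4.5, fees 5≤75, volatility 6.4≤26.1).
P9: not dominated (best fees).
P10: not dominated.

P2, P3, P4, P9, P10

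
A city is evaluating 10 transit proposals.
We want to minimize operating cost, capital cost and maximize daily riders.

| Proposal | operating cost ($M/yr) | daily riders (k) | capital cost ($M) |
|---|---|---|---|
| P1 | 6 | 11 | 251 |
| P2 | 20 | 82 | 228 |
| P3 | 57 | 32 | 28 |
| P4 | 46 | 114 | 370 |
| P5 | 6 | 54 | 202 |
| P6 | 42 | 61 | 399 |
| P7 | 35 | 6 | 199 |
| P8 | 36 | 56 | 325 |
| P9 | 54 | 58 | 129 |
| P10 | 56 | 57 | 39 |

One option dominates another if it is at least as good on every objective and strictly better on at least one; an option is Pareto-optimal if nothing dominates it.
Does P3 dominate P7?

P3 vs P7: P3 is worse on operating cost (57 vs 35), so it does not dominate P7.

No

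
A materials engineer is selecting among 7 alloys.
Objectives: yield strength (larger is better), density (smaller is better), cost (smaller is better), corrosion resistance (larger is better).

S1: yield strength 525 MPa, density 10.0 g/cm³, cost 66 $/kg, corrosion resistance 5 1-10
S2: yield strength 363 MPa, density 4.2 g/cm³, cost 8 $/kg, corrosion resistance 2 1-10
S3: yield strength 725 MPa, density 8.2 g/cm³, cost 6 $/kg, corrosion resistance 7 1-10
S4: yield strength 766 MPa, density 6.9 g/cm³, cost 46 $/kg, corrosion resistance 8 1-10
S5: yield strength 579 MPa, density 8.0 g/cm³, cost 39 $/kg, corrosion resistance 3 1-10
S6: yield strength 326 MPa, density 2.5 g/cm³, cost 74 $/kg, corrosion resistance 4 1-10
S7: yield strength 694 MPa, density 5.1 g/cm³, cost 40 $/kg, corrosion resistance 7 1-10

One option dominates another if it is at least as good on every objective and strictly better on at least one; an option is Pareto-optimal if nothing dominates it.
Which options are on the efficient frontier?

S2, S3, S4, S5, S6, S7

S1: dominated by S3 (yield strength 725≥525, density 8.2≤10.0, cost 6≤66, corrosion resistance 7≥5).
S2: not dominated.
S3: not dominated (best cost).
S4: not dominated (best yield strength).
S5: not dominated.
S6: not dominated (best density).
S7: not dominated.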